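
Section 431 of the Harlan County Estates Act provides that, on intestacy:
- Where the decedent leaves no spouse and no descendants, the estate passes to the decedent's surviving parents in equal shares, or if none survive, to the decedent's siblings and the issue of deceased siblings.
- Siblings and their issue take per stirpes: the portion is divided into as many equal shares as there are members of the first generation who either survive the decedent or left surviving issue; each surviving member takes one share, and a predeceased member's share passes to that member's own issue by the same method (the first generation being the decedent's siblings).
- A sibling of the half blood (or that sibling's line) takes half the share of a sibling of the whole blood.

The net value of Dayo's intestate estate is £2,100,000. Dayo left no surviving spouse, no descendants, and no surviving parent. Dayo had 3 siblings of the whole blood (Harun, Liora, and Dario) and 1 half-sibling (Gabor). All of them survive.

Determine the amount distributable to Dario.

The entire £2,100,000 passes to the siblings and their issue.
Counting each half-blood sibling's line as half a unit, there are 7/2 units in £2,100,000, so one unit is £600,000. Whole-blood lines (Harun, Liora, and Dario) take £600,000 each; half-blood lines (Gabor) take £300,000 each.

Dario receives £600,000.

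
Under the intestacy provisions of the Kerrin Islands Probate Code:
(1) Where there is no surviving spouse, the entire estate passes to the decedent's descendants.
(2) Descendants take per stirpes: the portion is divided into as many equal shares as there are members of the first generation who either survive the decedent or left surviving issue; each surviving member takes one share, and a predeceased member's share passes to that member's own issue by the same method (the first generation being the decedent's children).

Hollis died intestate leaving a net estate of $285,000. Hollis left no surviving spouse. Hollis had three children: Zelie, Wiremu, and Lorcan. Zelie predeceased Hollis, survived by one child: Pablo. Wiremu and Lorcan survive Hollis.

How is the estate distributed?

Pablo: $95,000; Wiremu: $95,000; Lorcan: $95,000

The entire $285,000 passes to the descendants.
That amount ($285,000) is divided into 3 shares of $95,000: Wiremu and Lorcan each take $95,000; Zelie's $95,000 share passes to Zelie's issue.
Zelie's share ($95,000) passes entirely to Pablo.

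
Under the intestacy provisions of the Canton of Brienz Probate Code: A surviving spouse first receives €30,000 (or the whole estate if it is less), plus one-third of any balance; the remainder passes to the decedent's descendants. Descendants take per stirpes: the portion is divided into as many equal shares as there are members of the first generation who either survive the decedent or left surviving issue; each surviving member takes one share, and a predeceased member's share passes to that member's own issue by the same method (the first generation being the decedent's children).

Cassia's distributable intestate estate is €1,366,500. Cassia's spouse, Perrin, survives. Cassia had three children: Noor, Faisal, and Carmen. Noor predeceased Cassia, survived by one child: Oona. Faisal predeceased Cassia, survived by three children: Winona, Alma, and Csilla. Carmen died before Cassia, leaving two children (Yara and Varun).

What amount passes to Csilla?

Perrin first takes €30,000, leaving a balance of €1,336,500. Perrin then takes one-third of the balance (€445,500), for a total of €475,500. The remaining €891,000 passes to the descendants.
The descendants' portion (€891,000) is divided into 3 shares of €297,000: Noor's €297,000 share passes to Noor's issue; Faisal's €297,000 share passes to Faisal's issue; Carmen's €297,000 share passes to Carmen's issue.
Noor's share (€297,000) passes entirely to Oona.
Faisal's share (€297,000) is divided into 3 shares of €99,000: Winona, Alma, and Csilla each take €99,000.
Carmen's share (€297,000) is divided into 2 shares of €148,500: Yara and Varun each take €148,500.

Csilla receives €99,000.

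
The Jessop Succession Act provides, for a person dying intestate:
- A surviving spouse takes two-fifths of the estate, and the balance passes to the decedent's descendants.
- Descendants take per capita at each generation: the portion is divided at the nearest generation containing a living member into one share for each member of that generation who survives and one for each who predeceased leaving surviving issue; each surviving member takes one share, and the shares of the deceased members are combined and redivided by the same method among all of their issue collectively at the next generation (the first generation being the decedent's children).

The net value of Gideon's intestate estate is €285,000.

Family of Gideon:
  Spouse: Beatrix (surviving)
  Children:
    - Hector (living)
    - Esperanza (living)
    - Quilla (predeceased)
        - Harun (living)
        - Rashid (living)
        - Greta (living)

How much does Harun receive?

Beatrix takes two-fifths of €285,000 = €114,000. The remaining €171,000 passes to the descendants.
The descendants' portion (€171,000) is divided at the children's generation into 3 shares of €57,000. Hector and Esperanza each take €57,000. The remaining share for the deceased Quilla (€57,000) is carried to the next generation.
That pool (€57,000) is divided at the grandchildren's generation equally among Harun, Rashid, and Greta: €19,000 each.

Harun receives €19,000.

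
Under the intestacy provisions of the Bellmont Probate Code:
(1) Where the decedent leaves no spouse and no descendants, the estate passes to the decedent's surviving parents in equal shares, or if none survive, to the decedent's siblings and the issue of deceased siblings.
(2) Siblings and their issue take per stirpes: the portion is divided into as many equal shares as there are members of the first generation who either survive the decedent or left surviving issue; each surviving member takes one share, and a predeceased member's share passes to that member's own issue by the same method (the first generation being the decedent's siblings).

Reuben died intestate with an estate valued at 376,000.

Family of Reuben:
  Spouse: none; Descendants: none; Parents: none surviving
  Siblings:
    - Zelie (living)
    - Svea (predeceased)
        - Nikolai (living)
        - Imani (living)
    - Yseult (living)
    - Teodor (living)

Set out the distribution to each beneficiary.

Zelie: 94,000; Nikolai: 47,000; Imani: 47,000; Yseult: 94,000; Teodor: 94,000

The entire 376,000 passes to the siblings and their issue.
That amount (376,000) is divided into 4 shares of 94,000: Zelie, Yseult, and Teodor each take 94,000; Svea's 94,000 share passes to Svea's issue.
Svea's share (94,000) is divided into 2 shares of 47,000: Nikolai and Imani each take 47,000.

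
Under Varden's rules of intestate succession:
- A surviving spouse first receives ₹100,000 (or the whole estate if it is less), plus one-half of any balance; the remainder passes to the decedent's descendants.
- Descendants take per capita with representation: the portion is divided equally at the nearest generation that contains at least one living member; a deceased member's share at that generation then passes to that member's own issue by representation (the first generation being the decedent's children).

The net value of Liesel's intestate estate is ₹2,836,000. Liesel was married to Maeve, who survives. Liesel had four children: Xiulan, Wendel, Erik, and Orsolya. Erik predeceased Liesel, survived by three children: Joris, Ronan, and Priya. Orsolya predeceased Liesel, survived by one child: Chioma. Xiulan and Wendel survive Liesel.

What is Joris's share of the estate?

Joris receives ₹114,000.

Maeve first takes ₹100,000, leaving a balance of ₹2,736,000. Maeve then takes one-half of the balance (₹1,368,000), for a total of ₹1,468,000. The remaining ₹1,368,000 passes to the descendants.
The descendants' portion (₹1,368,000) is divided into 4 shares of ₹342,000: Xiulan and Wendel each take ₹342,000; Erik's ₹342,000 share passes to Erik's issue; Orsolya's ₹342,000 share passes to Orsolya's issue.
Erik's share (₹342,000) is divided into 3 shares of ₹114,000: Joris, Ronan, and Priya each take ₹114,000.
Orsolya's share (₹342,000) passes entirely to Chioma.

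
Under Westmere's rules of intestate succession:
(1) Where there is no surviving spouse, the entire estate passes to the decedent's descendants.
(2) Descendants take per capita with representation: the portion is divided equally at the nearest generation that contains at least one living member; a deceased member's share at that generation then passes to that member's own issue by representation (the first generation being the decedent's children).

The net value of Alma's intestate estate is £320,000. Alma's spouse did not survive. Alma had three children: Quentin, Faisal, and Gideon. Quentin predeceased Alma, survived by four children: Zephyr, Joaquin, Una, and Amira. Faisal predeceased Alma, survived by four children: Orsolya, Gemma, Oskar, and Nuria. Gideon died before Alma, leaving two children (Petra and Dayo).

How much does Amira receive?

Amira receives £32,000.

The entire £320,000 passes to the descendants.
No child survives, so the initial division is made at the grandchildren's generation.
That amount (£320,000) is divided into 10 shares of £32,000: Zephyr, Joaquin, Una, Amira, Orsolya, Gemma, Oskar, Nuria, Petra, and Dayo each take £32,000.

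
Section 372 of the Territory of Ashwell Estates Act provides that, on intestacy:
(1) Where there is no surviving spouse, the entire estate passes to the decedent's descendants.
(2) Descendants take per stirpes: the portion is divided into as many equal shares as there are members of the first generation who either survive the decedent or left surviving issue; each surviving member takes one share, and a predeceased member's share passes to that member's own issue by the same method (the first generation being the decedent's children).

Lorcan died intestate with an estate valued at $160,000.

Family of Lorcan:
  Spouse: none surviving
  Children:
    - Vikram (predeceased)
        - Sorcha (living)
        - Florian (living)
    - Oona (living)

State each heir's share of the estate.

The entire $160,000 passes to the descendants.
That amount ($160,000) is divided into 2 shares of $80,000: Oona takes $80,000; Vikram's $80,000 share passes to Vikram's issue.
Vikram's share ($80,000) is divided into 2 shares of $40,000: Sorcha and Florian each take $40,000.

Sorcha: $40,000; Florian: $40,000; Oona: $80,000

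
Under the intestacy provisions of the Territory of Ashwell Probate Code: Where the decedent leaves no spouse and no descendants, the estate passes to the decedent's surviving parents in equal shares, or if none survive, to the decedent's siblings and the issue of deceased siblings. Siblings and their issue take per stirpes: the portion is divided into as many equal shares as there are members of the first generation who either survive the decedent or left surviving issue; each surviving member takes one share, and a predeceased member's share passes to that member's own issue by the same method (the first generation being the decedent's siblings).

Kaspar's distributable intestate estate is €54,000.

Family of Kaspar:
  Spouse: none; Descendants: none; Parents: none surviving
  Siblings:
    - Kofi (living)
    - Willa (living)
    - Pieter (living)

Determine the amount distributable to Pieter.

Pieter receives €18,000.

The entire €54,000 passes to the siblings and their issue.
That amount (€54,000) is divided into 3 shares of €18,000: Kofi, Willa, and Pieter each take €18,000.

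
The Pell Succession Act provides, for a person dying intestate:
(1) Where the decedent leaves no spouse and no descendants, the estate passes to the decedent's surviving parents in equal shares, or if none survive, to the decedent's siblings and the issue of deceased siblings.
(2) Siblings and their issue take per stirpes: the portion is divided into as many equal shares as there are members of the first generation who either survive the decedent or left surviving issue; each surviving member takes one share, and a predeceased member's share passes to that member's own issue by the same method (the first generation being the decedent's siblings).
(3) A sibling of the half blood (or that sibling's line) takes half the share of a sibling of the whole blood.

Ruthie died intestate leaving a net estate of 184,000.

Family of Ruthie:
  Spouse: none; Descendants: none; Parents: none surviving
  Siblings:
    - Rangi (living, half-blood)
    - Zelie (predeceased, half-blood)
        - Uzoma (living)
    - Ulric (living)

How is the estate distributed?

The entire 184,000 passes to the siblings and their issue.
Counting each half-blood sibling's line as half a unit, there are 2 units in 184,000, so one unit is 92,000. Whole-blood lines (Ulric) take 92,000 each; half-blood lines (Rangi and Zelie) take 46,000 each.
Zelie's share (46,000) passes entirely to Uzoma.

Rangi: 46,000; Uzoma: 46,000; Ulric: 92,000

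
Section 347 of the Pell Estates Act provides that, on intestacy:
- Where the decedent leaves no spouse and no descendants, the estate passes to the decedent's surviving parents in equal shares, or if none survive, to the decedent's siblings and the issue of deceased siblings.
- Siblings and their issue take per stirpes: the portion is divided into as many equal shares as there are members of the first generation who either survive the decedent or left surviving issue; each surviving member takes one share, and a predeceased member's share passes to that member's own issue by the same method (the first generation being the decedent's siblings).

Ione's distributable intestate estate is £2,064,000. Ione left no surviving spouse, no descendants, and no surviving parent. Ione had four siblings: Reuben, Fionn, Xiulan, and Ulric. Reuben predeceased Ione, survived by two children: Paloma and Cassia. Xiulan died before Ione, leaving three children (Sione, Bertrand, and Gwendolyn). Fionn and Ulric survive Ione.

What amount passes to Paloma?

Paloma receives £258,000.

The entire £2,064,000 passes to the siblings and their issue.
That amount (£2,064,000) is divided into 4 shares of £516,000: Fionn and Ulric each take £516,000; Reuben's £516,000 share passes to Reuben's issue; Xiulan's £516,000 share passes to Xiulan's issue.
Reuben's share (£516,000) is divided into 2 shares of £258,000: Paloma and Cassia each take £258,000.
Xiulan's share (£516,000) is divided into 3 shares of £172,000: Sione, Bertrand, and Gwendolyn each take £172,000.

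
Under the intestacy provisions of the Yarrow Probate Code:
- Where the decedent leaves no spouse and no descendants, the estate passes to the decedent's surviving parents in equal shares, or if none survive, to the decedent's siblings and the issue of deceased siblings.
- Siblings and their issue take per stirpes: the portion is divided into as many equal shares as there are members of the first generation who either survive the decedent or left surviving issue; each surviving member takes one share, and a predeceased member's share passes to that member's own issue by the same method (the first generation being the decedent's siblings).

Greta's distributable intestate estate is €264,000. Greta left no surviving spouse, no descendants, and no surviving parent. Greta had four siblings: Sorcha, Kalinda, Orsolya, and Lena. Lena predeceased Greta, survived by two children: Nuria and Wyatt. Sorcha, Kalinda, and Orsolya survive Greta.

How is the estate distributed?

Sorcha: €66,000; Kalinda: €66,000; Orsolya: €66,000; Nuria: €33,000; Wyatt: €33,000

The entire €264,000 passes to the siblings and their issue.
That amount (€264,000) is divided into 4 shares of €66,000: Sorcha, Kalinda, and Orsolya each take €66,000; Lena's €66,000 share passes to Lena's issue.
Lena's share (€66,000) is divided into 2 shares of €33,000: Nuria and Wyatt each take €33,000.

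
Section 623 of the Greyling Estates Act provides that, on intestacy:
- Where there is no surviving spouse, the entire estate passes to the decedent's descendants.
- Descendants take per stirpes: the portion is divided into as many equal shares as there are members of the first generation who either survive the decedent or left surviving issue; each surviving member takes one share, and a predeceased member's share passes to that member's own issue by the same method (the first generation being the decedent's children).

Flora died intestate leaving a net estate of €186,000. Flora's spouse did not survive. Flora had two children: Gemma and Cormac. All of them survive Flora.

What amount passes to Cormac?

Cormac receives €93,000.

The entire €186,000 passes to the descendants.
That amount (€186,000) is divided into 2 shares of €93,000: Gemma and Cormac each take €93,000.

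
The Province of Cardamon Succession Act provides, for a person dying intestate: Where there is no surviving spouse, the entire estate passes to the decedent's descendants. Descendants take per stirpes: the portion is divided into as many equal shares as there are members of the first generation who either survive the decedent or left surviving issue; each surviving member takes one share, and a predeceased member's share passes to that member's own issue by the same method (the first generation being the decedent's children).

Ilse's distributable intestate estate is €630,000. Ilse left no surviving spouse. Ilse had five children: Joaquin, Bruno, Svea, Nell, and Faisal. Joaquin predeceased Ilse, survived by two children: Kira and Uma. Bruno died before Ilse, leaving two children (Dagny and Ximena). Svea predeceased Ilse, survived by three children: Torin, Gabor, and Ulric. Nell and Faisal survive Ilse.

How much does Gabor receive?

Gabor receives €42,000.

The entire €630,000 passes to the descendants.
That amount (€630,000) is divided into 5 shares of €126,000: Nell and Faisal each take €126,000; Joaquin's €126,000 share passes to Joaquin's issue; Bruno's €126,000 share passes to Bruno's issue; Svea's €126,000 share passes to Svea's issue.
Joaquin's share (€126,000) is divided into 2 shares of €63,000: Kira and Uma each take €63,000.
Bruno's share (€126,000) is divided into 2 shares of €63,000: Dagny and Ximena each take €63,000.
Svea's share (€126,000) is divided into 3 shares of €42,000: Torin, Gabor, and Ulric each take €42,000.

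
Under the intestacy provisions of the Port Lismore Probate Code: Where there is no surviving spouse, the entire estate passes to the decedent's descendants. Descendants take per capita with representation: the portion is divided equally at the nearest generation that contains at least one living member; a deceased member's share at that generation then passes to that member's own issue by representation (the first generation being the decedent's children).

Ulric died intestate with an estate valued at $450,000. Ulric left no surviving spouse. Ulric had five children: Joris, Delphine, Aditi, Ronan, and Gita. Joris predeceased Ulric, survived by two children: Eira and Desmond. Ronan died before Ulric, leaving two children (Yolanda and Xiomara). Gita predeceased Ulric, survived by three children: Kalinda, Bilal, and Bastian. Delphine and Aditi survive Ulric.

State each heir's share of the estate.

The entire $450,000 passes to the descendants.
That amount ($450,000) is divided into 5 shares of $90,000: Delphine and Aditi each take $90,000; Joris's $90,000 share passes to Joris's issue; Ronan's $90,000 share passes to Ronan's issue; Gita's $90,000 share passes to Gita's issue.
Joris's share ($90,000) is divided into 2 shares of $45,000: Eira and Desmond each take $45,000.
Ronan's share ($90,000) is divided into 2 shares of $45,000: Yolanda and Xiomara each take $45,000.
Gita's share ($90,000) is divided into 3 shares of $30,000: Kalinda, Bilal, and Bastian each take $30,000.

Eira: $45,000; Desmond: $45,000; Delphine: $90,000; Aditi: $90,000; Yolanda: $45,000; Xiomara: $45,000; Kalinda: $30,000; Bilal: $30,000; Bastian: $30,000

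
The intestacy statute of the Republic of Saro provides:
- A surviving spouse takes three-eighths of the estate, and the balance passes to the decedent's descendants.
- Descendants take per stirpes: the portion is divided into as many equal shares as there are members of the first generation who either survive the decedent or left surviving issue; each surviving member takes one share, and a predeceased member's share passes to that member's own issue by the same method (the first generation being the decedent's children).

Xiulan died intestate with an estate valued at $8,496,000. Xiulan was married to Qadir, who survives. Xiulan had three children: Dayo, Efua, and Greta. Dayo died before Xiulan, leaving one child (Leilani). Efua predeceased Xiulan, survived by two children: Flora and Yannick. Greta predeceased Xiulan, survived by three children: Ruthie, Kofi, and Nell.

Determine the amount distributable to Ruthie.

Ruthie receives $590,000.

Qadir takes three-eighths of $8,496,000 = $3,186,000. The remaining $5,310,000 passes to the descendants.
The descendants' portion ($5,310,000) is divided into 3 shares of $1,770,000: Dayo's $1,770,000 share passes to Dayo's issue; Efua's $1,770,000 share passes to Efua's issue; Greta's $1,770,000 share passes to Greta's issue.
Dayo's share ($1,770,000) passes entirely to Leilani.
Efua's share ($1,770,000) is divided into 2 shares of $885,000: Flora and Yannick each take $885,000.
Greta's share ($1,770,000) is divided into 3 shares of $590,000: Ruthie, Kofi, and Nell each take $590,000.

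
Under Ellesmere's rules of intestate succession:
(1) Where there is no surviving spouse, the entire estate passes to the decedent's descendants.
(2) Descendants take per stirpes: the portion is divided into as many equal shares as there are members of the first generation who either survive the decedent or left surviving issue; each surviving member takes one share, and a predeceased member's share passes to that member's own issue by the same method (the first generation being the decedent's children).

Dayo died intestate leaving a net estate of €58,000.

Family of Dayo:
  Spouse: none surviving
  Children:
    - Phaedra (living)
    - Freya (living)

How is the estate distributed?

Phaedra: €29,000; Freya: €29,000

The entire €58,000 passes to the descendants.
That amount (€58,000) is divided into 2 shares of €29,000: Phaedra and Freya each take €29,000.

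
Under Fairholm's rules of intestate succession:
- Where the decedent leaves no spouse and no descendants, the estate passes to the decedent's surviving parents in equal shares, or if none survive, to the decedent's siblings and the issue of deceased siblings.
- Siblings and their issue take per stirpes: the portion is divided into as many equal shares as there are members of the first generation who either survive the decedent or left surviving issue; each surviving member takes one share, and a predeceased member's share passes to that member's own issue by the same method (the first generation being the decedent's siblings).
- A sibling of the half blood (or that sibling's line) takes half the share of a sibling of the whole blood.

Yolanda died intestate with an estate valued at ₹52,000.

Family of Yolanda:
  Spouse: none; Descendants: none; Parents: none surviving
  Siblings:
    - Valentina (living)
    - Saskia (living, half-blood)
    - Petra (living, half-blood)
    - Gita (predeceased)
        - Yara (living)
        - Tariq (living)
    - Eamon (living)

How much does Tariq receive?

The entire ₹52,000 passes to the siblings and their issue.
Counting each half-blood sibling's line as half a unit, there are 4 units in ₹52,000, so one unit is ₹13,000. Whole-blood lines (Valentina, Gita, and Eamon) take ₹13,000 each; half-blood lines (Saskia and Petra) take ₹6,500 each.
Gita's share (₹13,000) is divided into 2 shares of ₹6,500: Yara and Tariq each take ₹6,500.

Tariq receives ₹6,500.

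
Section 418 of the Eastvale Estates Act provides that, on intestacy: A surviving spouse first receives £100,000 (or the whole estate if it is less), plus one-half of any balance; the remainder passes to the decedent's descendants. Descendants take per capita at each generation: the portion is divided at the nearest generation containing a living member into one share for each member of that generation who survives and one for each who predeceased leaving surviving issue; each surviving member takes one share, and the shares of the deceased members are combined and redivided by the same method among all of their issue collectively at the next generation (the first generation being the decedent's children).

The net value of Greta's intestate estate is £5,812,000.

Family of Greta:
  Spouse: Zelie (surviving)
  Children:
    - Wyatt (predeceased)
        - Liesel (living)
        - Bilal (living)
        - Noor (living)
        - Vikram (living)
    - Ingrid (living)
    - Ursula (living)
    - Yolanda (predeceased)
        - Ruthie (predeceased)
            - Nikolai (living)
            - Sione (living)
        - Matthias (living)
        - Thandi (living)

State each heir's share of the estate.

Zelie: £2,956,000; Liesel: £204,000; Bilal: £204,000; Noor: £204,000; Vikram: £204,000; Ingrid: £714,000; Ursula: £714,000; Nikolai: £102,000; Sione: £102,000; Matthias: £204,000; Thandi: £204,000

Zelie first takes £100,000, leaving a balance of £5,712,000. Zelie then takes one-half of the balance (£2,856,000), for a total of £2,956,000. The remaining £2,856,000 passes to the descendants.
The descendants' portion (£2,856,000) is divided at the children's generation into 4 shares of £714,000. Ingrid and Ursula each take £714,000. The 2 shares of the deceased (Wyatt and Yolanda) are combined into a pool of £1,428,000.
That pool (£1,428,000) is divided at the grandchildren's generation into 7 shares of £204,000. Liesel, Bilal, Noor, Vikram, Matthias, and Thandi each take £204,000. The remaining share for the deceased Ruthie (£204,000) is carried to the next generation.
That pool (£204,000) is divided at the great-grandchildren's generation equally among Nikolai and Sione: £102,000 each.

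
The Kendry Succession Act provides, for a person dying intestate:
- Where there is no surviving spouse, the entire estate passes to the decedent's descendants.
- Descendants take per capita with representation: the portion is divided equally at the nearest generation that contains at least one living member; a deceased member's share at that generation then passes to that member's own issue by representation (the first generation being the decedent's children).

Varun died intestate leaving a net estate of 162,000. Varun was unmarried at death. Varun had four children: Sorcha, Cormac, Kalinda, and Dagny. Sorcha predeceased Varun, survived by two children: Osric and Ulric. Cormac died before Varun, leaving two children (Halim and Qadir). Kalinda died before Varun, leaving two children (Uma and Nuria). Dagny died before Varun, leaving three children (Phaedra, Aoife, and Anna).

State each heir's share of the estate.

Osric: 18,000; Ulric: 18,000; Halim: 18,000; Qadir: 18,000; Uma: 18,000; Nuria: 18,000; Phaedra: 18,000; Aoife: 18,000; Anna: 18,000

The entire 162,000 passes to the descendants.
No child survives, so the initial division is made at the grandchildren's generation.
That amount (162,000) is divided into 9 shares of 18,000: Osric, Ulric, Halim, Qadir, Uma, Nuria, Phaedra, Aoife, and Anna each take 18,000.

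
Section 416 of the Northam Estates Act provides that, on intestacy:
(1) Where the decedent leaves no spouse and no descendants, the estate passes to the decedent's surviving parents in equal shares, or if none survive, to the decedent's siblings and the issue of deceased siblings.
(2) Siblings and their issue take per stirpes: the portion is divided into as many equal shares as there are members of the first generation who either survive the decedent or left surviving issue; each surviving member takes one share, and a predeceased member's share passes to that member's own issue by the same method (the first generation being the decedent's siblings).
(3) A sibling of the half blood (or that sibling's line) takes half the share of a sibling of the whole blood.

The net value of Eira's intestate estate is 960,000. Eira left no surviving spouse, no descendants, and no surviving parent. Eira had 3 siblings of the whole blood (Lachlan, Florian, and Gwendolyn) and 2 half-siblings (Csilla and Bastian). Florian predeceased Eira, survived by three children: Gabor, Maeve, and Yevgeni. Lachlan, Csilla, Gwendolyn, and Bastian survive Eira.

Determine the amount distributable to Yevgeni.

Yevgeni receives 80,000.

The entire 960,000 passes to the siblings and their issue.
Counting each half-blood sibling's line as half a unit, there are 4 units in 960,000, so one unit is 240,000. Whole-blood lines (Lachlan, Florian, and Gwendolyn) take 240,000 each; half-blood lines (Csilla and Bastian) take 120,000 each.
Florian's share (240,000) is divided into 3 shares of 80,000: Gabor, Maeve, and Yevgeni each take 80,000.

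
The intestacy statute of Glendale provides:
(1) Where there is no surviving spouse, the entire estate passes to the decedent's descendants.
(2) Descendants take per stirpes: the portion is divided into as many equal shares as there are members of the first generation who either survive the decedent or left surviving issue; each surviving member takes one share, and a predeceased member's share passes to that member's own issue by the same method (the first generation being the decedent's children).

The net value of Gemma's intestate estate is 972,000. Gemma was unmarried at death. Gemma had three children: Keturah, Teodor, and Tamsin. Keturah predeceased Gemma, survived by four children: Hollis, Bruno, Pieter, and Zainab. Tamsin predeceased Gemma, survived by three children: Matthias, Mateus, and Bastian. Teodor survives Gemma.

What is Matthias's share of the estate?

Matthias receives 108,000.

The entire 972,000 passes to the descendants.
That amount (972,000) is divided into 3 shares of 324,000: Teodor takes 324,000; Keturah's 324,000 share passes to Keturah's issue; Tamsin's 324,000 share passes to Tamsin's issue.
Keturah's share (324,000) is divided into 4 shares of 81,000: Hollis, Bruno, Pieter, and Zainab each take 81,000.
Tamsin's share (324,000) is divided into 3 shares of 108,000: Matthias, Mateus, and Bastian each take 108,000.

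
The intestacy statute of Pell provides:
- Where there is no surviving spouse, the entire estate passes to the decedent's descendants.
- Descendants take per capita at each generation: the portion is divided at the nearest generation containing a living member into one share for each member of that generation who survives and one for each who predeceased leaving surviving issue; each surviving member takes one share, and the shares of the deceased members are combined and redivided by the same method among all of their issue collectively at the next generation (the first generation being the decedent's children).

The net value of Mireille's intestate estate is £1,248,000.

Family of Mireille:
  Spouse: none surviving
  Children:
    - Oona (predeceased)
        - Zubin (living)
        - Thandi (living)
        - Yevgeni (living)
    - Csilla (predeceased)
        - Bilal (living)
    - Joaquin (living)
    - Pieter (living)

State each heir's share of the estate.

Zubin: £156,000; Thandi: £156,000; Yevgeni: £156,000; Bilal: £156,000; Joaquin: £312,000; Pieter: £312,000

The entire £1,248,000 passes to the descendants.
That amount (£1,248,000) is divided at the children's generation into 4 shares of £312,000. Joaquin and Pieter each take £312,000. The 2 shares of the deceased (Oona and Csilla) are combined into a pool of £624,000.
That pool (£624,000) is divided at the grandchildren's generation equally among Zubin, Thandi, Yevgeni, and Bilal: £156,000 each.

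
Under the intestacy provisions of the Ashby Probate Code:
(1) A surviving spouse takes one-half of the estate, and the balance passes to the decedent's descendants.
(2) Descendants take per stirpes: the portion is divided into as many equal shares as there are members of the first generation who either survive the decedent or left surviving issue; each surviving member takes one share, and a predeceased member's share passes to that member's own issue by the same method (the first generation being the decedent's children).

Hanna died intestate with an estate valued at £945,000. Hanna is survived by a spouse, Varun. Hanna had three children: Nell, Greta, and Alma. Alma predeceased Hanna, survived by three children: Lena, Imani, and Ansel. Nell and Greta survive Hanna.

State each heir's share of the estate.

Varun takes one-half of £945,000 = £472,500. The remaining £472,500 passes to the descendants.
The descendants' portion (£472,500) is divided into 3 shares of £157,500: Nell and Greta each take £157,500; Alma's £157,500 share passes to Alma's issue.
Alma's share (£157,500) is divided into 3 shares of £52,500: Lena, Imani, and Ansel each take £52,500.

Varun: £472,500; Nell: £157,500; Greta: £157,500; Lena: £52,500; Imani: £52,500; Ansel: £52,500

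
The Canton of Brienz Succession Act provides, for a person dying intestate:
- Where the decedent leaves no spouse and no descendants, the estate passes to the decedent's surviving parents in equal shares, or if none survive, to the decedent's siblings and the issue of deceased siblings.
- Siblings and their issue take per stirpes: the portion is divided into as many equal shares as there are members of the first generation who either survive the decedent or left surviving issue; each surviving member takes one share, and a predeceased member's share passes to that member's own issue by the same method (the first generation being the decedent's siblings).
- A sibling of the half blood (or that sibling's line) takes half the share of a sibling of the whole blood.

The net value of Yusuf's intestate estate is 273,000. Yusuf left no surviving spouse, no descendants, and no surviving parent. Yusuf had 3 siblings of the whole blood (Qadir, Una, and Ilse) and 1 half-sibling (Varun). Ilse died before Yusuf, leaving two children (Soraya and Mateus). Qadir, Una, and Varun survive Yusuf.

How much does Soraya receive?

The entire 273,000 passes to the siblings and their issue.
Counting each half-blood sibling's line as half a unit, there are 7/2 units in 273,000, so one unit is 78,000. Whole-blood lines (Qadir, Una, and Ilse) take 78,000 each; half-blood lines (Varun) take 39,000 each.
Ilse's share (78,000) is divided into 2 shares of 39,000: Soraya and Mateus each take 39,000.

Soraya receives 39,000.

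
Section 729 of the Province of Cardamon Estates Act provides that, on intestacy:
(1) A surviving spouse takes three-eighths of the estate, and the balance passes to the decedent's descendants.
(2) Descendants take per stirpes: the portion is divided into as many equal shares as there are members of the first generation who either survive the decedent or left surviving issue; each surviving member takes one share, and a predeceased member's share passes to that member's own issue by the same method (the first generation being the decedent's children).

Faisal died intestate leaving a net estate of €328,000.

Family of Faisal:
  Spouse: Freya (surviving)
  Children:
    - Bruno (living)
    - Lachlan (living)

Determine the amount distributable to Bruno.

Bruno receives €102,500.

Freya takes three-eighths of €328,000 = €123,000. The remaining €205,000 passes to the descendants.
The descendants' portion (€205,000) is divided into 2 shares of €102,500: Bruno and Lachlan each take €102,500.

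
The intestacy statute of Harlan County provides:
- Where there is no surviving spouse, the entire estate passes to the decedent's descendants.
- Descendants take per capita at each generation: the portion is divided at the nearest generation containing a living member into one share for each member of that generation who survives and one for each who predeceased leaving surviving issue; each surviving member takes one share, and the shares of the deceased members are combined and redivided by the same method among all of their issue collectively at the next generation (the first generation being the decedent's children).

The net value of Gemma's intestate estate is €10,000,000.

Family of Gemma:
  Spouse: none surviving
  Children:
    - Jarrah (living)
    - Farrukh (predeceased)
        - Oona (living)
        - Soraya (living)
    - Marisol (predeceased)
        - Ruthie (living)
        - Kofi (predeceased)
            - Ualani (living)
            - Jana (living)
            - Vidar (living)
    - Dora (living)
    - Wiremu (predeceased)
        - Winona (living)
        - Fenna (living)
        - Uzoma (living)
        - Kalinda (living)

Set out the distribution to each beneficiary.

Jarrah: €2,000,000; Oona: €750,000; Soraya: €750,000; Ruthie: €750,000; Ualani: €250,000; Jana: €250,000; Vidar: €250,000; Dora: €2,000,000; Winona: €750,000; Fenna: €750,000; Uzoma: €750,000; Kalinda: €750,000

The entire €10,000,000 passes to the descendants.
That amount (€10,000,000) is divided at the children's generation into 5 shares of €2,000,000. Jarrah and Dora each take €2,000,000. The 3 shares of the deceased (Farrukh, Marisol, and Wiremu) are combined into a pool of €6,000,000.
That pool (€6,000,000) is divided at the grandchildren's generation into 8 shares of €750,000. Oona, Soraya, Ruthie, Winona, Fenna, Uzoma, and Kalinda each take €750,000. The remaining share for the deceased Kofi (€750,000) is carried to the next generation.
That pool (€750,000) is divided at the great-grandchildren's generation equally among Ualani, Jana, and Vidar: €250,000 each.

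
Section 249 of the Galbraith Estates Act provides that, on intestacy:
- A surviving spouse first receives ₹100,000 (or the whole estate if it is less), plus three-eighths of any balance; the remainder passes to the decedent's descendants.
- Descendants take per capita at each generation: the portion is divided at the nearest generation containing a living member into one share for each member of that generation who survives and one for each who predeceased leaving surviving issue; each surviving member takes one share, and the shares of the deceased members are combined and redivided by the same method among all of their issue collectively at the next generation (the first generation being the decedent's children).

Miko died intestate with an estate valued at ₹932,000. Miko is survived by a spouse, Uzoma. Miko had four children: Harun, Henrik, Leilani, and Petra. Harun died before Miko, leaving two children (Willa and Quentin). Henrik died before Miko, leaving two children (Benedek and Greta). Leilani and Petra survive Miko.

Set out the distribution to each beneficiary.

Uzoma: ₹412,000; Willa: ₹65,000; Quentin: ₹65,000; Benedek: ₹65,000; Greta: ₹65,000; Leilani: ₹130,000; Petra: ₹130,000

Uzoma first takes ₹100,000, leaving a balance of ₹832,000. Uzoma then takes three-eighths of the balance (₹312,000), for a total of ₹412,000. The remaining ₹520,000 passes to the descendants.
The descendants' portion (₹520,000) is divided at the children's generation into 4 shares of ₹130,000. Leilani and Petra each take ₹130,000. The 2 shares of the deceased (Harun and Henrik) are combined into a pool of ₹260,000.
That pool (₹260,000) is divided at the grandchildren's generation equally among Willa, Quentin, Benedek, and Greta: ₹65,000 each.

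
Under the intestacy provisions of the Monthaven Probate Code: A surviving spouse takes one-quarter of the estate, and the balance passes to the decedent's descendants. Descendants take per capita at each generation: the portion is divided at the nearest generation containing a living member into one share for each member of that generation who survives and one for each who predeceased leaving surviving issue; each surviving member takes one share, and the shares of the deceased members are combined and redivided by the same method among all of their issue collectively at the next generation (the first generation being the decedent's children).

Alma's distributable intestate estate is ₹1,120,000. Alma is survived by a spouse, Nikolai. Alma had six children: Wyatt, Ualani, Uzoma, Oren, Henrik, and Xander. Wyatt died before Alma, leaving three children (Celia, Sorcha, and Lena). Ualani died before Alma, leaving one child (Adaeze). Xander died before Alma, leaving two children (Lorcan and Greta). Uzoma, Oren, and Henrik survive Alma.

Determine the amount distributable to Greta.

Nikolai takes one-quarter of ₹1,120,000 = ₹280,000. The remaining ₹840,000 passes to the descendants.
The descendants' portion (₹840,000) is divided at the children's generation into 6 shares of ₹140,000. Uzoma, Oren, and Henrik each take ₹140,000. The 3 shares of the deceased (Wyatt, Ualani, and Xander) are combined into a pool of ₹420,000.
That pool (₹420,000) is divided at the grandchildren's generation equally among Celia, Sorcha, Lena, Adaeze, Lorcan, and Greta: ₹70,000 each.

Greta receives ₹70,000.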